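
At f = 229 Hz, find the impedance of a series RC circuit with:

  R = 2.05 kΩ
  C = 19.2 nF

Step 1 — Angular frequency: ω = 2π·f = 2π·229 = 1439 rad/s.
Step 2 — Component impedances:
  R: Z = R = 2050 Ω
  C: Z = 1/(jωC) = -j/(ω·C) = 0 - j3.62e+04 Ω
Step 3 — Series combination: Z_total = R + C = 2050 - j3.62e+04 Ω = 3.626e+04∠-86.8° Ω.

Z = 2050 - j3.62e+04 Ω = 3.626e+04∠-86.8° Ω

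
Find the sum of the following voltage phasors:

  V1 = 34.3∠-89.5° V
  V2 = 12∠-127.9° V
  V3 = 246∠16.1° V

Step 1 — Convert each phasor to rectangular form:
  V1 = 34.3·(cos(-89.5°) + j·sin(-89.5°)) = 0.2993 - j34.3 V
  V2 = 12·(cos(-127.9°) + j·sin(-127.9°)) = -7.371 - j9.469 V
  V3 = 246·(cos(16.1°) + j·sin(16.1°)) = 236.4 + j68.22 V
Step 2 — Sum components: V_total = 229.3 + j24.45 V.
Step 3 — Convert to polar: |V_total| = 230.6 V, ∠V_total = 6.1°.

V_total = 230.6∠6.1° V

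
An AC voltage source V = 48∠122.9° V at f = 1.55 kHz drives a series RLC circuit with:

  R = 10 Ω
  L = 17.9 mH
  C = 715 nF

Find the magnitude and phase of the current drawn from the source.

Step 1 — Angular frequency: ω = 2π·f = 2π·1550 = 9739 rad/s.
Step 2 — Component impedances:
  R: Z = R = 10 Ω
  L: Z = jωL = j·9739·0.0179 = 0 + j174.3 Ω
  C: Z = 1/(jωC) = -j/(ω·C) = 0 - j143.6 Ω
Step 3 — Series combination: Z_total = R + L + C = 10 + j30.72 Ω = 32.3∠72.0° Ω.
Step 4 — Source phasor: V = 48∠122.9° V = -26.07 + j40.3 V.
Step 5 — Ohm's law: I = V / Z_total = (-26.07 + j40.3) / (10 + j30.72) = 0.9364 + j1.154 A.
Step 6 — Convert to polar: |I| = 1.486 A, ∠I = 50.9°.

I = 1.486∠50.9° A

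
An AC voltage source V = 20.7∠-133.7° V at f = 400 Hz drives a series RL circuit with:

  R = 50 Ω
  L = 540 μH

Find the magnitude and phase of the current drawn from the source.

Step 1 — Angular frequency: ω = 2π·f = 2π·400 = 2513 rad/s.
Step 2 — Component impedances:
  R: Z = R = 50 Ω
  L: Z = jωL = j·2513·0.00054 = 0 + j1.357 Ω
Step 3 — Series combination: Z_total = R + L = 50 + j1.357 Ω = 50.02∠1.6° Ω.
Step 4 — Source phasor: V = 20.7∠-133.7° V = -14.3 - j14.97 V.
Step 5 — Ohm's law: I = V / Z_total = (-14.3 - j14.97) / (50 + j1.357) = -0.2939 - j0.2913 A.
Step 6 — Convert to polar: |I| = 0.4138 A, ∠I = -135.3°.

I = 0.4138∠-135.3° A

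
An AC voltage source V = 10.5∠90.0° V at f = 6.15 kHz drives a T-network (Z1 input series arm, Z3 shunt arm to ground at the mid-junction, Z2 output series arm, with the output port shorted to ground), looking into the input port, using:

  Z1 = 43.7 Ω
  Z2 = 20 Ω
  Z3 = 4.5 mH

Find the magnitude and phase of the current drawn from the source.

Step 1 — Angular frequency: ω = 2π·f = 2π·6150 = 3.864e+04 rad/s.
Step 2 — Component impedances:
  Z1: Z = R = 43.7 Ω
  Z2: Z = R = 20 Ω
  Z3: Z = jωL = j·3.864e+04·0.0045 = 0 + j173.9 Ω
Step 3 — With the output port shorted to ground, the output series arm Z2 runs from the junction to ground; the shunt arm Z3 also runs from the junction to ground. They appear in parallel: Z3 || Z2 = 19.74 + j2.27 Ω.
Step 4 — Series with input arm Z1: Z_in = Z1 + (Z3 || Z2) = 63.44 + j2.27 Ω = 63.48∠2.0° Ω.
Step 5 — Source phasor: V = 10.5∠90.0° V = 0 + j10.5 V.
Step 6 — Ohm's law: I = V / Z_total = (0 + j10.5) / (63.44 + j2.27) = 0.005916 + j0.1653 A.
Step 7 — Convert to polar: |I| = 0.1654 A, ∠I = 88.0°.

I = 0.1654∠88.0° A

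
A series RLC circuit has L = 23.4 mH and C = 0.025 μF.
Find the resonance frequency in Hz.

Step 1 — Resonance condition Im(Z)=0 gives ω₀ = 1/√(LC).
Step 2 — ω₀ = 1/√(0.0234·2.5e-08) = 4.134e+04 rad/s.
Step 3 — f₀ = ω₀/(2π) = 6580 Hz.

f₀ = 6580 Hz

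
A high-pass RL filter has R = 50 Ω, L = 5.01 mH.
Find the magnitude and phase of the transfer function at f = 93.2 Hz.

Step 1 — Angular frequency: ω = 2π·93.2 = 585.6 rad/s.
Step 2 — Transfer function: H(jω) = jωL/(R + jωL).
Step 3 — Numerator jωL = j·2.934; denominator R + jωL = 50 + j2.934.
Step 4 — H = 0.003431 + j0.05848.
Step 5 — Magnitude: |H| = 0.05858 (-24.6 dB); phase: φ = 86.6°.

|H| = 0.05858 (-24.6 dB), φ = 86.6°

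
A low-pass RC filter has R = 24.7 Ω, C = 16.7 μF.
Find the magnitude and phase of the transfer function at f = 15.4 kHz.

Step 1 — Angular frequency: ω = 2π·1.54e+04 = 9.676e+04 rad/s.
Step 2 — Transfer function: H(jω) = 1/(1 + jωRC).
Step 3 — Denominator: 1 + jωRC = 1 + j·9.676e+04·24.7·1.67e-05 = 1 + j39.91.
Step 4 — H = 0.0006273 - j0.02504.
Step 5 — Magnitude: |H| = 0.02505 (-32.0 dB); phase: φ = -88.6°.

|H| = 0.02505 (-32.0 dB), φ = -88.6°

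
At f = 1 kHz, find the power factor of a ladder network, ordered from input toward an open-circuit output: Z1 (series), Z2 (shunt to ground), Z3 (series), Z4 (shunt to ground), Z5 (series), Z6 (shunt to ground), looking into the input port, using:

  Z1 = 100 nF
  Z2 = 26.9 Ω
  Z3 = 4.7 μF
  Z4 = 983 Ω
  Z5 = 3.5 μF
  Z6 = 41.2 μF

Step 1 — Angular frequency: ω = 2π·f = 2π·1000 = 6283 rad/s.
Step 2 — Component impedances:
  Z1: Z = 1/(jωC) = -j/(ω·C) = 0 - j1592 Ω
  Z2: Z = R = 26.9 Ω
  Z3: Z = 1/(jωC) = -j/(ω·C) = 0 - j33.86 Ω
  Z4: Z = R = 983 Ω
  Z5: Z = 1/(jωC) = -j/(ω·C) = 0 - j45.47 Ω
  Z6: Z = 1/(jωC) = -j/(ω·C) = 0 - j3.863 Ω
Step 3 — Ladder network (open output): work backward from the far end, alternating series and parallel combinations. Z_in = 24.16 - j1599 Ω = 1599∠-89.1° Ω.
Step 4 — Power factor: PF = cos(φ) = Re(Z)/|Z| = 24.16/1599 = 0.01511.
Step 5 — Type: Im(Z) = -1599 ⇒ leading (phase φ = -89.1°).

PF = 0.01511 (leading, φ = -89.1°)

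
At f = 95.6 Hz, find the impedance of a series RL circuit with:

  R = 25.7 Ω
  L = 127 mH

Step 1 — Angular frequency: ω = 2π·f = 2π·95.6 = 600.7 rad/s.
Step 2 — Component impedances:
  R: Z = R = 25.7 Ω
  L: Z = jωL = j·600.7·0.127 = 0 + j76.29 Ω
Step 3 — Series combination: Z_total = R + L = 25.7 + j76.29 Ω = 80.5∠71.4° Ω.

Z = 25.7 + j76.29 Ω = 80.5∠71.4° Ω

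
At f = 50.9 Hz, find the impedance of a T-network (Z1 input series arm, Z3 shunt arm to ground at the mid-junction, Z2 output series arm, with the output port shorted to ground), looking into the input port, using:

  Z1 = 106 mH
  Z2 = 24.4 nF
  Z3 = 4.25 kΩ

Step 1 — Angular frequency: ω = 2π·f = 2π·50.9 = 319.8 rad/s.
Step 2 — Component impedances:
  Z1: Z = jωL = j·319.8·0.106 = 0 + j33.9 Ω
  Z2: Z = 1/(jωC) = -j/(ω·C) = 0 - j1.281e+05 Ω
  Z3: Z = R = 4250 Ω
Step 3 — With the output port shorted to ground, the output series arm Z2 runs from the junction to ground; the shunt arm Z3 also runs from the junction to ground. They appear in parallel: Z3 || Z2 = 4245 - j140.8 Ω.
Step 4 — Series with input arm Z1: Z_in = Z1 + (Z3 || Z2) = 4245 - j106.9 Ω = 4247∠-1.4° Ω.

Z = 4245 - j106.9 Ω = 4247∠-1.4° Ω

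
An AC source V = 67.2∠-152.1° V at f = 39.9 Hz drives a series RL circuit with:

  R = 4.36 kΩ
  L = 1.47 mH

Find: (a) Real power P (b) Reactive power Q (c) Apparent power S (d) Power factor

Step 1 — Angular frequency: ω = 2π·f = 2π·39.9 = 250.7 rad/s.
Step 2 — Component impedances:
  R: Z = R = 4360 Ω
  L: Z = jωL = j·250.7·0.00147 = 0 + j0.3685 Ω
Step 3 — Series combination: Z_total = R + L = 4360 + j0.3685 Ω = 4360∠0.0° Ω.
Step 4 — Source phasor: V = 67.2∠-152.1° V = -59.39 - j31.44 V.
Step 5 — Current: I = V / Z = -0.01362 - j0.007211 A = 0.01541∠-152.1° A.
Step 6 — Complex power: S = V·I* = 1.036 + j8.755e-05 VA.
Step 7 — Real power: P = Re(S) = 1.036 W.
Step 8 — Reactive power: Q = Im(S) = 8.755e-05 VAR.
Step 9 — Apparent power: |S| = 1.036 VA.
Step 10 — Power factor: PF = P/|S| = 1 (lagging).

(a) P = 1.036 W  (b) Q = 8.755e-05 VAR  (c) S = 1.036 VA  (d) PF = 1 (lagging)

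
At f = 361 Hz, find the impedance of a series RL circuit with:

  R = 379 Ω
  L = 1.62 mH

Step 1 — Angular frequency: ω = 2π·f = 2π·361 = 2268 rad/s.
Step 2 — Component impedances:
  R: Z = R = 379 Ω
  L: Z = jωL = j·2268·0.00162 = 0 + j3.675 Ω
Step 3 — Series combination: Z_total = R + L = 379 + j3.675 Ω = 379∠0.6° Ω.

Z = 379 + j3.675 Ω = 379∠0.6° Ω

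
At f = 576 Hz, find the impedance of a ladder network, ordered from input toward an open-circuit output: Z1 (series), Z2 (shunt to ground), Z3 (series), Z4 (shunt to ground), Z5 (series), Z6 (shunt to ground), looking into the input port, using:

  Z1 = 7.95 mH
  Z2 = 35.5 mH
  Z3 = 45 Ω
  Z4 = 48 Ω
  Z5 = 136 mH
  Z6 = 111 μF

Step 1 — Angular frequency: ω = 2π·f = 2π·576 = 3619 rad/s.
Step 2 — Component impedances:
  Z1: Z = jωL = j·3619·0.00795 = 0 + j28.77 Ω
  Z2: Z = jωL = j·3619·0.0355 = 0 + j128.5 Ω
  Z3: Z = R = 45 Ω
  Z4: Z = R = 48 Ω
  Z5: Z = jωL = j·3619·0.136 = 0 + j492.2 Ω
  Z6: Z = 1/(jωC) = -j/(ω·C) = 0 - j2.489 Ω
Step 3 — Ladder network (open output): work backward from the far end, alternating series and parallel combinations. Z_in = 58.1 + j73.66 Ω = 93.82∠51.7° Ω.

Z = 58.1 + j73.66 Ω = 93.82∠51.7° Ω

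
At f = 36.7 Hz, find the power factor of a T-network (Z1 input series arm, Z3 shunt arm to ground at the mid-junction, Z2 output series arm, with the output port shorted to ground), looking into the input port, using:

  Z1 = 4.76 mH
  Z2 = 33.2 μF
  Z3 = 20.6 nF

Step 1 — Angular frequency: ω = 2π·f = 2π·36.7 = 230.6 rad/s.
Step 2 — Component impedances:
  Z1: Z = jωL = j·230.6·0.00476 = 0 + j1.098 Ω
  Z2: Z = 1/(jωC) = -j/(ω·C) = 0 - j130.6 Ω
  Z3: Z = 1/(jωC) = -j/(ω·C) = 0 - j2.105e+05 Ω
Step 3 — With the output port shorted to ground, the output series arm Z2 runs from the junction to ground; the shunt arm Z3 also runs from the junction to ground. They appear in parallel: Z3 || Z2 = 0 - j130.5 Ω.
Step 4 — Series with input arm Z1: Z_in = Z1 + (Z3 || Z2) = 0 - j129.4 Ω = 129.4∠-90.0° Ω.
Step 5 — Power factor: PF = cos(φ) = Re(Z)/|Z| = 0/129.4 = 0.
Step 6 — Type: Im(Z) = -129.4 ⇒ leading (phase φ = -90.0°).

PF = 0 (leading, φ = -90.0°)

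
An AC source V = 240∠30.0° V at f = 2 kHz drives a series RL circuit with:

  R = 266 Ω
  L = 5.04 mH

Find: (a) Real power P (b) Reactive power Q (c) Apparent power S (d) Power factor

Step 1 — Angular frequency: ω = 2π·f = 2π·2000 = 1.257e+04 rad/s.
Step 2 — Component impedances:
  R: Z = R = 266 Ω
  L: Z = jωL = j·1.257e+04·0.00504 = 0 + j63.33 Ω
Step 3 — Series combination: Z_total = R + L = 266 + j63.33 Ω = 273.4∠13.4° Ω.
Step 4 — Source phasor: V = 240∠30.0° V = 207.8 + j120 V.
Step 5 — Current: I = V / Z = 0.8411 + j0.2509 A = 0.8777∠16.6° A.
Step 6 — Complex power: S = V·I* = 204.9 + j48.79 VA.
Step 7 — Real power: P = Re(S) = 204.9 W.
Step 8 — Reactive power: Q = Im(S) = 48.79 VAR.
Step 9 — Apparent power: |S| = 210.7 VA.
Step 10 — Power factor: PF = P/|S| = 0.9728 (lagging).

(a) P = 204.9 W  (b) Q = 48.79 VAR  (c) S = 210.7 VA  (d) PF = 0.9728 (lagging)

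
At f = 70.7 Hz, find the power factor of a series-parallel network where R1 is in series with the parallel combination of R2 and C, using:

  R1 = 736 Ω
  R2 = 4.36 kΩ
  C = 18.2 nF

Step 1 — Angular frequency: ω = 2π·f = 2π·70.7 = 444.2 rad/s.
Step 2 — Component impedances:
  R1: Z = R = 736 Ω
  R2: Z = R = 4360 Ω
  C: Z = 1/(jωC) = -j/(ω·C) = 0 - j1.237e+05 Ω
Step 3 — Parallel branch: R2 || C = 1/(1/R2 + 1/C) = 4355 - j153.5 Ω.
Step 4 — Series with R1: Z_total = R1 + (R2 || C) = 5091 - j153.5 Ω = 5093∠-1.7° Ω.
Step 5 — Power factor: PF = cos(φ) = Re(Z)/|Z| = 5090.6/5092.9 = 0.9995.
Step 6 — Type: Im(Z) = -153.5 ⇒ leading (phase φ = -1.7°).

PF = 0.9995 (leading, φ = -1.7°)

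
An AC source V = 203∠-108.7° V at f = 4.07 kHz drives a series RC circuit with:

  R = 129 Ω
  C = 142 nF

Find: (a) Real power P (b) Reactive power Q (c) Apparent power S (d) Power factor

Step 1 — Angular frequency: ω = 2π·f = 2π·4070 = 2.557e+04 rad/s.
Step 2 — Component impedances:
  R: Z = R = 129 Ω
  C: Z = 1/(jωC) = -j/(ω·C) = 0 - j275.4 Ω
Step 3 — Series combination: Z_total = R + C = 129 - j275.4 Ω = 304.1∠-64.9° Ω.
Step 4 — Source phasor: V = 203∠-108.7° V = -65.08 - j192.3 V.
Step 5 — Current: I = V / Z = 0.4818 - j0.462 A = 0.6675∠-43.8° A.
Step 6 — Complex power: S = V·I* = 57.48 - j122.7 VA.
Step 7 — Real power: P = Re(S) = 57.48 W.
Step 8 — Reactive power: Q = Im(S) = -122.7 VAR.
Step 9 — Apparent power: |S| = 135.5 VA.
Step 10 — Power factor: PF = P/|S| = 0.4242 (leading).

(a) P = 57.48 W  (b) Q = -122.7 VAR  (c) S = 135.5 VA  (d) PF = 0.4242 (leading)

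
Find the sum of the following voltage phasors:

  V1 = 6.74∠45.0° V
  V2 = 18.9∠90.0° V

Step 1 — Convert each phasor to rectangular form:
  V1 = 6.74·(cos(45.0°) + j·sin(45.0°)) = 4.766 + j4.766 V
  V2 = 18.9·(cos(90.0°) + j·sin(90.0°)) = 0 + j18.9 V
Step 2 — Sum components: V_total = 4.766 + j23.67 V.
Step 3 — Convert to polar: |V_total| = 24.14 V, ∠V_total = 78.6°.

V_total = 24.14∠78.6° V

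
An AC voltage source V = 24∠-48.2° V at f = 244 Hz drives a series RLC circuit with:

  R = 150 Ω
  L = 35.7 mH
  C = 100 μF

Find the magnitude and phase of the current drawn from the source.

Step 1 — Angular frequency: ω = 2π·f = 2π·244 = 1533 rad/s.
Step 2 — Component impedances:
  R: Z = R = 150 Ω
  L: Z = jωL = j·1533·0.0357 = 0 + j54.73 Ω
  C: Z = 1/(jωC) = -j/(ω·C) = 0 - j6.523 Ω
Step 3 — Series combination: Z_total = R + L + C = 150 + j48.21 Ω = 157.6∠17.8° Ω.
Step 4 — Source phasor: V = 24∠-48.2° V = 16 - j17.89 V.
Step 5 — Ohm's law: I = V / Z_total = (16 - j17.89) / (150 + j48.21) = 0.06192 - j0.1392 A.
Step 6 — Convert to polar: |I| = 0.1523 A, ∠I = -66.0°.

I = 0.1523∠-66.0° A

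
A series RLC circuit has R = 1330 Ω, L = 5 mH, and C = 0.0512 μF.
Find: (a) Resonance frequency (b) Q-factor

Step 1 — Resonance condition Im(Z)=0 gives ω₀ = 1/√(LC).
Step 2 — ω₀ = 1/√(0.005·5.12e-08) = 6.25e+04 rad/s.
Step 3 — f₀ = ω₀/(2π) = 9947 Hz.
Step 4 — Series Q: Q = ω₀L/R = 6.25e+04·0.005/1330 = 0.235.

(a) f₀ = 9947 Hz  (b) Q = 0.235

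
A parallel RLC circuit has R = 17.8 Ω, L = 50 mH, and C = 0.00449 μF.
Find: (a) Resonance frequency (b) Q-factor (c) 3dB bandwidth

Step 1 — Resonance: ω₀ = 1/√(LC) = 1/√(0.05·4.49e-09) = 6.674e+04 rad/s.
Step 2 — f₀ = ω₀/(2π) = 1.062e+04 Hz.
Step 3 — Parallel Q: Q = R/(ω₀L) = 17.8/(6.674e+04·0.05) = 0.005334.
Step 4 — Bandwidth: Δω = ω₀/Q = 1.251e+07 rad/s; BW = Δω/(2π) = 1.991e+06 Hz.

(a) f₀ = 1.062e+04 Hz  (b) Q = 0.005334  (c) BW = 1.991e+06 Hz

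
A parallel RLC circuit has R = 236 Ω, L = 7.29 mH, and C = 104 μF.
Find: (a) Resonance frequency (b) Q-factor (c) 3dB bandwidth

Step 1 — Resonance: ω₀ = 1/√(LC) = 1/√(0.00729·0.000104) = 1148 rad/s.
Step 2 — f₀ = ω₀/(2π) = 182.8 Hz.
Step 3 — Parallel Q: Q = R/(ω₀L) = 236/(1148·0.00729) = 28.19.
Step 4 — Bandwidth: Δω = ω₀/Q = 40.74 rad/s; BW = Δω/(2π) = 6.484 Hz.

(a) f₀ = 182.8 Hz  (b) Q = 28.19  (c) BW = 6.484 Hz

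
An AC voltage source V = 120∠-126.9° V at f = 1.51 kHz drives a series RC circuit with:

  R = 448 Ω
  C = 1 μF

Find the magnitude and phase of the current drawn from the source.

Step 1 — Angular frequency: ω = 2π·f = 2π·1510 = 9488 rad/s.
Step 2 — Component impedances:
  R: Z = R = 448 Ω
  C: Z = 1/(jωC) = -j/(ω·C) = 0 - j105.4 Ω
Step 3 — Series combination: Z_total = R + C = 448 - j105.4 Ω = 460.2∠-13.2° Ω.
Step 4 — Source phasor: V = 120∠-126.9° V = -72.05 - j95.96 V.
Step 5 — Ohm's law: I = V / Z_total = (-72.05 - j95.96) / (448 - j105.4) = -0.1046 - j0.2388 A.
Step 6 — Convert to polar: |I| = 0.2607 A, ∠I = -113.7°.

I = 0.2607∠-113.7° A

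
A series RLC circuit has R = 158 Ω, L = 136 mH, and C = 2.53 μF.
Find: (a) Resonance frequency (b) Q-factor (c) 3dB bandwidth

Step 1 — Resonance condition Im(Z)=0 gives ω₀ = 1/√(LC).
Step 2 — ω₀ = 1/√(0.136·2.53e-06) = 1705 rad/s.
Step 3 — f₀ = ω₀/(2π) = 271.3 Hz.
Step 4 — Series Q: Q = ω₀L/R = 1705·0.136/158 = 1.467.
Step 5 — 3dB bandwidth: Δω = ω₀/Q = 1162 rad/s; BW = Δω/(2π) = 184.9 Hz.

(a) f₀ = 271.3 Hz  (b) Q = 1.467  (c) BW = 184.9 Hz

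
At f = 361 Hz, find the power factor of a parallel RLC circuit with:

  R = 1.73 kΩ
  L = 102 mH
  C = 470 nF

Step 1 — Angular frequency: ω = 2π·f = 2π·361 = 2268 rad/s.
Step 2 — Component impedances:
  R: Z = R = 1730 Ω
  L: Z = jωL = j·2268·0.102 = 0 + j231.4 Ω
  C: Z = 1/(jωC) = -j/(ω·C) = 0 - j938 Ω
Step 3 — Parallel combination: 1/Z_total = 1/R + 1/L + 1/C; Z_total = 52.85 + j297.7 Ω = 302.4∠79.9° Ω.
Step 4 — Power factor: PF = cos(φ) = Re(Z)/|Z| = 52.85/302.4 = 0.1748.
Step 5 — Type: Im(Z) = 297.7 ⇒ lagging (phase φ = 79.9°).

PF = 0.1748 (lagging, φ = 79.9°)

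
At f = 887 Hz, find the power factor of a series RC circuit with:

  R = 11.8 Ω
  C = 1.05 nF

Step 1 — Angular frequency: ω = 2π·f = 2π·887 = 5573 rad/s.
Step 2 — Component impedances:
  R: Z = R = 11.8 Ω
  C: Z = 1/(jωC) = -j/(ω·C) = 0 - j1.709e+05 Ω
Step 3 — Series combination: Z_total = R + C = 11.8 - j1.709e+05 Ω = 1.709e+05∠-90.0° Ω.
Step 4 — Power factor: PF = cos(φ) = Re(Z)/|Z| = 11.8/1.709e+05 = 6.905e-05.
Step 5 — Type: Im(Z) = -1.709e+05 ⇒ leading (phase φ = -90.0°).

PF = 6.905e-05 (leading, φ = -90.0°)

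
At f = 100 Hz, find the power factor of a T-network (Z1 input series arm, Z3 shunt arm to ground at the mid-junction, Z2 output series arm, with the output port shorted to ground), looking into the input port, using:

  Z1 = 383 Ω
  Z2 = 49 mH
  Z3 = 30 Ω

Step 1 — Angular frequency: ω = 2π·f = 2π·100 = 628.3 rad/s.
Step 2 — Component impedances:
  Z1: Z = R = 383 Ω
  Z2: Z = jωL = j·628.3·0.049 = 0 + j30.79 Ω
  Z3: Z = R = 30 Ω
Step 3 — With the output port shorted to ground, the output series arm Z2 runs from the junction to ground; the shunt arm Z3 also runs from the junction to ground. They appear in parallel: Z3 || Z2 = 15.39 + j14.99 Ω.
Step 4 — Series with input arm Z1: Z_in = Z1 + (Z3 || Z2) = 398.4 + j14.99 Ω = 398.7∠2.2° Ω.
Step 5 — Power factor: PF = cos(φ) = Re(Z)/|Z| = 398.39/398.67 = 0.9993.
Step 6 — Type: Im(Z) = 14.99 ⇒ lagging (phase φ = 2.2°).

PF = 0.9993 (lagging, φ = 2.2°)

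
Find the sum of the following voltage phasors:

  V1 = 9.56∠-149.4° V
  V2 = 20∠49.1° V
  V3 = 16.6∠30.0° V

Step 1 — Convert each phasor to rectangular form:
  V1 = 9.56·(cos(-149.4°) + j·sin(-149.4°)) = -8.229 - j4.866 V
  V2 = 20·(cos(49.1°) + j·sin(49.1°)) = 13.09 + j15.12 V
  V3 = 16.6·(cos(30.0°) + j·sin(30.0°)) = 14.38 + j8.3 V
Step 2 — Sum components: V_total = 19.24 + j18.55 V.
Step 3 — Convert to polar: |V_total| = 26.73 V, ∠V_total = 44.0°.

V_total = 26.73∠44.0° V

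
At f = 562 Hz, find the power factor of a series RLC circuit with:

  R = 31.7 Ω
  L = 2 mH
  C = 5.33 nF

Step 1 — Angular frequency: ω = 2π·f = 2π·562 = 3531 rad/s.
Step 2 — Component impedances:
  R: Z = R = 31.7 Ω
  L: Z = jωL = j·3531·0.002 = 0 + j7.062 Ω
  C: Z = 1/(jωC) = -j/(ω·C) = 0 - j5.313e+04 Ω
Step 3 — Series combination: Z_total = R + L + C = 31.7 - j5.312e+04 Ω = 5.313e+04∠-90.0° Ω.
Step 4 — Power factor: PF = cos(φ) = Re(Z)/|Z| = 31.7/53125 = 0.0005967.
Step 5 — Type: Im(Z) = -5.312e+04 ⇒ leading (phase φ = -90.0°).

PF = 0.0005967 (leading, φ = -90.0°)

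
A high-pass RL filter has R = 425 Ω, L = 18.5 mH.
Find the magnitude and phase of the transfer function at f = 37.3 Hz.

Step 1 — Angular frequency: ω = 2π·37.3 = 234.4 rad/s.
Step 2 — Transfer function: H(jω) = jωL/(R + jωL).
Step 3 — Numerator jωL = j·4.336; denominator R + jωL = 425 + j4.336.
Step 4 — H = 0.0001041 + j0.0102.
Step 5 — Magnitude: |H| = 0.0102 (-39.8 dB); phase: φ = 89.4°.

|H| = 0.0102 (-39.8 dB), φ = 89.4°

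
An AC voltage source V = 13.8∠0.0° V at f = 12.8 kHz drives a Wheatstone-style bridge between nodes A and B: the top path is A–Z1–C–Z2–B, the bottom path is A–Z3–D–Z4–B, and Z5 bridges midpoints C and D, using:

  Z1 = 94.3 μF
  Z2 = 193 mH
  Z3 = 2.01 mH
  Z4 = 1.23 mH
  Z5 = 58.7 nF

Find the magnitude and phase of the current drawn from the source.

Step 1 — Angular frequency: ω = 2π·f = 2π·1.28e+04 = 8.042e+04 rad/s.
Step 2 — Component impedances:
  Z1: Z = 1/(jωC) = -j/(ω·C) = 0 - j0.1319 Ω
  Z2: Z = jωL = j·8.042e+04·0.193 = 0 + j1.552e+04 Ω
  Z3: Z = jωL = j·8.042e+04·0.00201 = 0 + j161.7 Ω
  Z4: Z = jωL = j·8.042e+04·0.00123 = 0 + j98.92 Ω
  Z5: Z = 1/(jωC) = -j/(ω·C) = 0 - j211.8 Ω
Step 3 — Bridge requires nodal analysis (the Z5 bridge couples midpoints C and D, so the two paths cannot be reduced to a simple series/parallel combination). Setting node B to ground and injecting 1 A at node A, the 3-node admittance system at A, C, D solves to V_A = Z_AB = 0 + j742.8 Ω = 742.8∠90.0° Ω.
Step 4 — Source phasor: V = 13.8∠0.0° V = 13.8 V.
Step 5 — Ohm's law: I = V / Z_total = (13.8) / (0 + j742.8) = 0 - j0.01858 A.
Step 6 — Convert to polar: |I| = 0.01858 A, ∠I = -90.0°.

I = 0.01858∠-90.0° A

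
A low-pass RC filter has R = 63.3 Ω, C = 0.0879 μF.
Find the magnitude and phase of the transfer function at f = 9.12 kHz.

Step 1 — Angular frequency: ω = 2π·9120 = 5.73e+04 rad/s.
Step 2 — Transfer function: H(jω) = 1/(1 + jωRC).
Step 3 — Denominator: 1 + jωRC = 1 + j·5.73e+04·63.3·8.79e-08 = 1 + j0.3188.
Step 4 — H = 0.9077 - j0.2894.
Step 5 — Magnitude: |H| = 0.9527 (-0.4 dB); phase: φ = -17.7°.

|H| = 0.9527 (-0.4 dB), φ = -17.7°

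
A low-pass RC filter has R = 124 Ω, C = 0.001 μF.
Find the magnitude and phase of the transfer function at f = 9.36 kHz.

Step 1 — Angular frequency: ω = 2π·9360 = 5.881e+04 rad/s.
Step 2 — Transfer function: H(jω) = 1/(1 + jωRC).
Step 3 — Denominator: 1 + jωRC = 1 + j·5.881e+04·124·1e-09 = 1 + j0.007293.
Step 4 — H = 0.9999 - j0.007292.
Step 5 — Magnitude: |H| = 1 (-0.0 dB); phase: φ = -0.4°.

|H| = 1 (-0.0 dB), φ = -0.4°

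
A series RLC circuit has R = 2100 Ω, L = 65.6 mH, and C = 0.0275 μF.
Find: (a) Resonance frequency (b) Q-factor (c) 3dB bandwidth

Step 1 — Resonance condition Im(Z)=0 gives ω₀ = 1/√(LC).
Step 2 — ω₀ = 1/√(0.0656·2.75e-08) = 2.354e+04 rad/s.
Step 3 — f₀ = ω₀/(2π) = 3747 Hz.
Step 4 — Series Q: Q = ω₀L/R = 2.354e+04·0.0656/2100 = 0.7355.
Step 5 — 3dB bandwidth: Δω = ω₀/Q = 3.201e+04 rad/s; BW = Δω/(2π) = 5095 Hz.

(a) f₀ = 3747 Hz  (b) Q = 0.7355  (c) BW = 5095 Hz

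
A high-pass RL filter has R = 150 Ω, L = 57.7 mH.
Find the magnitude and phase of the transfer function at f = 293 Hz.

Step 1 — Angular frequency: ω = 2π·293 = 1841 rad/s.
Step 2 — Transfer function: H(jω) = jωL/(R + jωL).
Step 3 — Numerator jωL = j·106.2; denominator R + jωL = 150 + j106.2.
Step 4 — H = 0.334 + j0.4716.
Step 5 — Magnitude: |H| = 0.5779 (-4.8 dB); phase: φ = 54.7°.

|H| = 0.5779 (-4.8 dB), φ = 54.7°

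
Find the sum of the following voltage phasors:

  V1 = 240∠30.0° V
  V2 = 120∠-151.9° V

Step 1 — Convert each phasor to rectangular form:
  V1 = 240·(cos(30.0°) + j·sin(30.0°)) = 207.8 + j120 V
  V2 = 120·(cos(-151.9°) + j·sin(-151.9°)) = -105.9 - j56.52 V
Step 2 — Sum components: V_total = 102 + j63.48 V.
Step 3 — Convert to polar: |V_total| = 120.1 V, ∠V_total = 31.9°.

V_total = 120.1∠31.9° V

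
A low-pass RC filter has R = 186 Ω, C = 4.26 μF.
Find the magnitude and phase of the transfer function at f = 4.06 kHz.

Step 1 — Angular frequency: ω = 2π·4060 = 2.551e+04 rad/s.
Step 2 — Transfer function: H(jω) = 1/(1 + jωRC).
Step 3 — Denominator: 1 + jωRC = 1 + j·2.551e+04·186·4.26e-06 = 1 + j20.21.
Step 4 — H = 0.002442 - j0.04935.
Step 5 — Magnitude: |H| = 0.04941 (-26.1 dB); phase: φ = -87.2°.

|H| = 0.04941 (-26.1 dB), φ = -87.2°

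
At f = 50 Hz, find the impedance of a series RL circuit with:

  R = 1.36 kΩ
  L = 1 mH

Step 1 — Angular frequency: ω = 2π·f = 2π·50 = 314.2 rad/s.
Step 2 — Component impedances:
  R: Z = R = 1360 Ω
  L: Z = jωL = j·314.2·0.001 = 0 + j0.3142 Ω
Step 3 — Series combination: Z_total = R + L = 1360 + j0.3142 Ω = 1360∠0.0° Ω.

Z = 1360 + j0.3142 Ω = 1360∠0.0° Ω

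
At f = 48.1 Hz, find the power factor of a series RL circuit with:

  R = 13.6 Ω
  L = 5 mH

Step 1 — Angular frequency: ω = 2π·f = 2π·48.1 = 302.2 rad/s.
Step 2 — Component impedances:
  R: Z = R = 13.6 Ω
  L: Z = jωL = j·302.2·0.005 = 0 + j1.511 Ω
Step 3 — Series combination: Z_total = R + L = 13.6 + j1.511 Ω = 13.68∠6.3° Ω.
Step 4 — Power factor: PF = cos(φ) = Re(Z)/|Z| = 13.6/13.684 = 0.9939.
Step 5 — Type: Im(Z) = 1.511 ⇒ lagging (phase φ = 6.3°).

PF = 0.9939 (lagging, φ = 6.3°)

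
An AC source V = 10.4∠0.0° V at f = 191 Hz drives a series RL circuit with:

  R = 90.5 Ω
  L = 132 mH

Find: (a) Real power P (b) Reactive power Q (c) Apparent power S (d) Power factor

Step 1 — Angular frequency: ω = 2π·f = 2π·191 = 1200 rad/s.
Step 2 — Component impedances:
  R: Z = R = 90.5 Ω
  L: Z = jωL = j·1200·0.132 = 0 + j158.4 Ω
Step 3 — Series combination: Z_total = R + L = 90.5 + j158.4 Ω = 182.4∠60.3° Ω.
Step 4 — Source phasor: V = 10.4∠0.0° V = 10.4 V.
Step 5 — Current: I = V / Z = 0.02828 - j0.0495 A = 0.057∠-60.3° A.
Step 6 — Complex power: S = V·I* = 0.2941 + j0.5148 VA.
Step 7 — Real power: P = Re(S) = 0.2941 W.
Step 8 — Reactive power: Q = Im(S) = 0.5148 VAR.
Step 9 — Apparent power: |S| = 0.5929 VA.
Step 10 — Power factor: PF = P/|S| = 0.4961 (lagging).

(a) P = 0.2941 W  (b) Q = 0.5148 VAR  (c) S = 0.5929 VA  (d) PF = 0.4961 (lagging)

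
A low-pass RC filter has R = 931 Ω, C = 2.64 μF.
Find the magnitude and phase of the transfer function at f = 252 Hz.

Step 1 — Angular frequency: ω = 2π·252 = 1583 rad/s.
Step 2 — Transfer function: H(jω) = 1/(1 + jωRC).
Step 3 — Denominator: 1 + jωRC = 1 + j·1583·931·2.64e-06 = 1 + j3.892.
Step 4 — H = 0.06194 - j0.241.
Step 5 — Magnitude: |H| = 0.2489 (-12.1 dB); phase: φ = -75.6°.

|H| = 0.2489 (-12.1 dB), φ = -75.6°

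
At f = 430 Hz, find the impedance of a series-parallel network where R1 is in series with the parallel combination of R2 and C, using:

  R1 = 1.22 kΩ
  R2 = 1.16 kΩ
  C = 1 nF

Step 1 — Angular frequency: ω = 2π·f = 2π·430 = 2702 rad/s.
Step 2 — Component impedances:
  R1: Z = R = 1220 Ω
  R2: Z = R = 1160 Ω
  C: Z = 1/(jωC) = -j/(ω·C) = 0 - j3.701e+05 Ω
Step 3 — Parallel branch: R2 || C = 1/(1/R2 + 1/C) = 1160 - j3.635 Ω.
Step 4 — Series with R1: Z_total = R1 + (R2 || C) = 2380 - j3.635 Ω = 2380∠-0.1° Ω.

Z = 2380 - j3.635 Ω = 2380∠-0.1° Ω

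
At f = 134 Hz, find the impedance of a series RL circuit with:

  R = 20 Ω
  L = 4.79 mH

Step 1 — Angular frequency: ω = 2π·f = 2π·134 = 841.9 rad/s.
Step 2 — Component impedances:
  R: Z = R = 20 Ω
  L: Z = jωL = j·841.9·0.00479 = 0 + j4.033 Ω
Step 3 — Series combination: Z_total = R + L = 20 + j4.033 Ω = 20.4∠11.4° Ω.

Z = 20 + j4.033 Ω = 20.4∠11.4° Ω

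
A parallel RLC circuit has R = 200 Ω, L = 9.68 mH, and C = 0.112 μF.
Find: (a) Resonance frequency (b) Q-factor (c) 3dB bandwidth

Step 1 — Resonance: ω₀ = 1/√(LC) = 1/√(0.00968·1.12e-07) = 3.037e+04 rad/s.
Step 2 — f₀ = ω₀/(2π) = 4834 Hz.
Step 3 — Parallel Q: Q = R/(ω₀L) = 200/(3.037e+04·0.00968) = 0.6803.
Step 4 — Bandwidth: Δω = ω₀/Q = 4.464e+04 rad/s; BW = Δω/(2π) = 7105 Hz.

(a) f₀ = 4834 Hz  (b) Q = 0.6803  (c) BW = 7105 Hz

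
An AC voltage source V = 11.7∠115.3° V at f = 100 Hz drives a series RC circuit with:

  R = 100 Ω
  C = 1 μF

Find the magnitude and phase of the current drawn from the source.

Step 1 — Angular frequency: ω = 2π·f = 2π·100 = 628.3 rad/s.
Step 2 — Component impedances:
  R: Z = R = 100 Ω
  C: Z = 1/(jωC) = -j/(ω·C) = 0 - j1592 Ω
Step 3 — Series combination: Z_total = R + C = 100 - j1592 Ω = 1595∠-86.4° Ω.
Step 4 — Source phasor: V = 11.7∠115.3° V = -5 + j10.58 V.
Step 5 — Ohm's law: I = V / Z_total = (-5 + j10.58) / (100 - j1592) = -0.006817 - j0.002713 A.
Step 6 — Convert to polar: |I| = 0.007337 A, ∠I = -158.3°.

I = 0.007337∠-158.3° A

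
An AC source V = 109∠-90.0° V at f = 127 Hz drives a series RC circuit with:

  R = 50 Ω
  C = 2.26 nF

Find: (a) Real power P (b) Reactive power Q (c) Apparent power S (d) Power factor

Step 1 — Angular frequency: ω = 2π·f = 2π·127 = 798 rad/s.
Step 2 — Component impedances:
  R: Z = R = 50 Ω
  C: Z = 1/(jωC) = -j/(ω·C) = 0 - j5.545e+05 Ω
Step 3 — Series combination: Z_total = R + C = 50 - j5.545e+05 Ω = 5.545e+05∠-90.0° Ω.
Step 4 — Source phasor: V = 109∠-90.0° V = 0 - j109 V.
Step 5 — Current: I = V / Z = 0.0001966 - j1.772e-08 A = 0.0001966∠-0.0° A.
Step 6 — Complex power: S = V·I* = 1.932e-06 - j0.02143 VA.
Step 7 — Real power: P = Re(S) = 1.932e-06 W.
Step 8 — Reactive power: Q = Im(S) = -0.02143 VAR.
Step 9 — Apparent power: |S| = 0.02143 VA.
Step 10 — Power factor: PF = P/|S| = 9.017e-05 (leading).

(a) P = 1.932e-06 W  (b) Q = -0.02143 VAR  (c) S = 0.02143 VA  (d) PF = 9.017e-05 (leading)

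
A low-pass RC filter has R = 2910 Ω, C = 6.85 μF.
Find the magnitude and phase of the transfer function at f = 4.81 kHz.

Step 1 — Angular frequency: ω = 2π·4810 = 3.022e+04 rad/s.
Step 2 — Transfer function: H(jω) = 1/(1 + jωRC).
Step 3 — Denominator: 1 + jωRC = 1 + j·3.022e+04·2910·6.85e-06 = 1 + j602.4.
Step 4 — H = 2.755e-06 - j0.00166.
Step 5 — Magnitude: |H| = 0.00166 (-55.6 dB); phase: φ = -89.9°.

|H| = 0.00166 (-55.6 dB), φ = -89.9°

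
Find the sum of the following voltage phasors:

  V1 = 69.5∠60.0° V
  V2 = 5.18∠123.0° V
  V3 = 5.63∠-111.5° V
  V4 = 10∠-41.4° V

Step 1 — Convert each phasor to rectangular form:
  V1 = 69.5·(cos(60.0°) + j·sin(60.0°)) = 34.75 + j60.19 V
  V2 = 5.18·(cos(123.0°) + j·sin(123.0°)) = -2.821 + j4.344 V
  V3 = 5.63·(cos(-111.5°) + j·sin(-111.5°)) = -2.063 - j5.238 V
  V4 = 10·(cos(-41.4°) + j·sin(-41.4°)) = 7.501 - j6.613 V
Step 2 — Sum components: V_total = 37.37 + j52.68 V.
Step 3 — Convert to polar: |V_total| = 64.59 V, ∠V_total = 54.7°.

V_total = 64.59∠54.7° V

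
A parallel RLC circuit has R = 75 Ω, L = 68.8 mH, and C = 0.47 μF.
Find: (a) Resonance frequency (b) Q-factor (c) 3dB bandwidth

Step 1 — Resonance: ω₀ = 1/√(LC) = 1/√(0.0688·4.7e-07) = 5561 rad/s.
Step 2 — f₀ = ω₀/(2π) = 885.1 Hz.
Step 3 — Parallel Q: Q = R/(ω₀L) = 75/(5561·0.0688) = 0.196.
Step 4 — Bandwidth: Δω = ω₀/Q = 2.837e+04 rad/s; BW = Δω/(2π) = 4515 Hz.

(a) f₀ = 885.1 Hz  (b) Q = 0.196  (c) BW = 4515 Hz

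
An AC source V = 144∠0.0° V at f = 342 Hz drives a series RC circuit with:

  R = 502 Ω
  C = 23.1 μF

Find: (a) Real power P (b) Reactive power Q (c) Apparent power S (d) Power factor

Step 1 — Angular frequency: ω = 2π·f = 2π·342 = 2149 rad/s.
Step 2 — Component impedances:
  R: Z = R = 502 Ω
  C: Z = 1/(jωC) = -j/(ω·C) = 0 - j20.15 Ω
Step 3 — Series combination: Z_total = R + C = 502 - j20.15 Ω = 502.4∠-2.3° Ω.
Step 4 — Source phasor: V = 144∠0.0° V = 144 V.
Step 5 — Current: I = V / Z = 0.2864 + j0.01149 A = 0.2866∠2.3° A.
Step 6 — Complex power: S = V·I* = 41.24 - j1.655 VA.
Step 7 — Real power: P = Re(S) = 41.24 W.
Step 8 — Reactive power: Q = Im(S) = -1.655 VAR.
Step 9 — Apparent power: |S| = 41.27 VA.
Step 10 — Power factor: PF = P/|S| = 0.9992 (leading).

(a) P = 41.24 W  (b) Q = -1.655 VAR  (c) S = 41.27 VA  (d) PF = 0.9992 (leading)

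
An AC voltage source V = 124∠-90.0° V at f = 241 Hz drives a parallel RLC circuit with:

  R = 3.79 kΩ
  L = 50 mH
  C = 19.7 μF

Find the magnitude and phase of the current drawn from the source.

Step 1 — Angular frequency: ω = 2π·f = 2π·241 = 1514 rad/s.
Step 2 — Component impedances:
  R: Z = R = 3790 Ω
  L: Z = jωL = j·1514·0.05 = 0 + j75.71 Ω
  C: Z = 1/(jωC) = -j/(ω·C) = 0 - j33.52 Ω
Step 3 — Parallel combination: 1/Z_total = 1/R + 1/L + 1/C; Z_total = 0.9546 - j60.14 Ω = 60.15∠-89.1° Ω.
Step 4 — Source phasor: V = 124∠-90.0° V = 0 - j124 V.
Step 5 — Ohm's law: I = V / Z_total = (0 - j124) / (0.9546 - j60.14) = 2.061 - j0.03272 A.
Step 6 — Convert to polar: |I| = 2.061 A, ∠I = -0.9°.

I = 2.061∠-0.9° A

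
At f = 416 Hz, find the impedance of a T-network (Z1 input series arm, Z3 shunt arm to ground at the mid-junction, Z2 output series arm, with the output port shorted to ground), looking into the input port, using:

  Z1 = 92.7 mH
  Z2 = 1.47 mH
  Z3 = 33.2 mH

Step 1 — Angular frequency: ω = 2π·f = 2π·416 = 2614 rad/s.
Step 2 — Component impedances:
  Z1: Z = jωL = j·2614·0.0927 = 0 + j242.3 Ω
  Z2: Z = jωL = j·2614·0.00147 = 0 + j3.842 Ω
  Z3: Z = jωL = j·2614·0.0332 = 0 + j86.78 Ω
Step 3 — With the output port shorted to ground, the output series arm Z2 runs from the junction to ground; the shunt arm Z3 also runs from the junction to ground. They appear in parallel: Z3 || Z2 = 0 + j3.679 Ω.
Step 4 — Series with input arm Z1: Z_in = Z1 + (Z3 || Z2) = 0 + j246 Ω = 246∠90.0° Ω.

Z = 0 + j246 Ω = 246∠90.0° Ω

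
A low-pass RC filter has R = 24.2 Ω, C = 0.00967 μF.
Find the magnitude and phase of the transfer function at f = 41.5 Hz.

Step 1 — Angular frequency: ω = 2π·41.5 = 260.8 rad/s.
Step 2 — Transfer function: H(jω) = 1/(1 + jωRC).
Step 3 — Denominator: 1 + jωRC = 1 + j·260.8·24.2·9.67e-09 = 1 + j6.102e-05.
Step 4 — H = 1 - j6.102e-05.
Step 5 — Magnitude: |H| = 1 (-0.0 dB); phase: φ = -0.0°.

|H| = 1 (-0.0 dB), φ = -0.0°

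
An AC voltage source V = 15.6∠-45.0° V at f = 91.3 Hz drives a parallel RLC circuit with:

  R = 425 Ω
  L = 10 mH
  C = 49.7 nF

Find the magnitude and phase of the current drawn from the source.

Step 1 — Angular frequency: ω = 2π·f = 2π·91.3 = 573.7 rad/s.
Step 2 — Component impedances:
  R: Z = R = 425 Ω
  L: Z = jωL = j·573.7·0.01 = 0 + j5.737 Ω
  C: Z = 1/(jωC) = -j/(ω·C) = 0 - j3.507e+04 Ω
Step 3 — Parallel combination: 1/Z_total = 1/R + 1/L + 1/C; Z_total = 0.07744 + j5.736 Ω = 5.737∠89.2° Ω.
Step 4 — Source phasor: V = 15.6∠-45.0° V = 11.03 - j11.03 V.
Step 5 — Ohm's law: I = V / Z_total = (11.03 - j11.03) / (0.07744 + j5.736) = -1.897 - j1.949 A.
Step 6 — Convert to polar: |I| = 2.719 A, ∠I = -134.2°.

I = 2.719∠-134.2° A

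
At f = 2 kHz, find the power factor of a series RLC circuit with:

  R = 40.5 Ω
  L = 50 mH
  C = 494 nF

Step 1 — Angular frequency: ω = 2π·f = 2π·2000 = 1.257e+04 rad/s.
Step 2 — Component impedances:
  R: Z = R = 40.5 Ω
  L: Z = jωL = j·1.257e+04·0.05 = 0 + j628.3 Ω
  C: Z = 1/(jωC) = -j/(ω·C) = 0 - j161.1 Ω
Step 3 — Series combination: Z_total = R + L + C = 40.5 + j467.2 Ω = 469∠85.0° Ω.
Step 4 — Power factor: PF = cos(φ) = Re(Z)/|Z| = 40.5/468.98 = 0.08636.
Step 5 — Type: Im(Z) = 467.2 ⇒ lagging (phase φ = 85.0°).

PF = 0.08636 (lagging, φ = 85.0°)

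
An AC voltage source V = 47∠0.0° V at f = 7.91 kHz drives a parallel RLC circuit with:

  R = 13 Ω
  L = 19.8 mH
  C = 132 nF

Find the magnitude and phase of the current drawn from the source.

Step 1 — Angular frequency: ω = 2π·f = 2π·7910 = 4.97e+04 rad/s.
Step 2 — Component impedances:
  R: Z = R = 13 Ω
  L: Z = jωL = j·4.97e+04·0.0198 = 0 + j984.1 Ω
  C: Z = 1/(jωC) = -j/(ω·C) = 0 - j152.4 Ω
Step 3 — Parallel combination: 1/Z_total = 1/R + 1/L + 1/C; Z_total = 12.93 - j0.9321 Ω = 12.97∠-4.1° Ω.
Step 4 — Source phasor: V = 47∠0.0° V = 47 V.
Step 5 — Ohm's law: I = V / Z_total = (47) / (12.93 - j0.9321) = 3.615 + j0.2606 A.
Step 6 — Convert to polar: |I| = 3.625 A, ∠I = 4.1°.

I = 3.625∠4.1° A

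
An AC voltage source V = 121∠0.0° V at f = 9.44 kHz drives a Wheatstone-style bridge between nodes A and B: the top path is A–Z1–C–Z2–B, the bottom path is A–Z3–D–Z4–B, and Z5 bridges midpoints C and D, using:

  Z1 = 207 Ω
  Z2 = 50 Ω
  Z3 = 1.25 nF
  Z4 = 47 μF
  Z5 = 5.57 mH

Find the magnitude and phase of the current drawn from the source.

Step 1 — Angular frequency: ω = 2π·f = 2π·9440 = 5.931e+04 rad/s.
Step 2 — Component impedances:
  Z1: Z = R = 207 Ω
  Z2: Z = R = 50 Ω
  Z3: Z = 1/(jωC) = -j/(ω·C) = 0 - j1.349e+04 Ω
  Z4: Z = 1/(jωC) = -j/(ω·C) = 0 - j0.3587 Ω
  Z5: Z = jωL = j·5.931e+04·0.00557 = 0 + j330.4 Ω
Step 3 — Bridge requires nodal analysis (the Z5 bridge couples midpoints C and D, so the two paths cannot be reduced to a simple series/parallel combination). Setting node B to ground and injecting 1 A at node A, the 3-node admittance system at A, C, D solves to V_A = Z_AB = 256.1 + j2.547 Ω = 256.1∠0.6° Ω.
Step 4 — Source phasor: V = 121∠0.0° V = 121 V.
Step 5 — Ohm's law: I = V / Z_total = (121) / (256.1 + j2.547) = 0.4725 - j0.0047 A.
Step 6 — Convert to polar: |I| = 0.4725 A, ∠I = -0.6°.

I = 0.4725∠-0.6° A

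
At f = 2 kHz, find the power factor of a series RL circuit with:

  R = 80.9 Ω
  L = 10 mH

Step 1 — Angular frequency: ω = 2π·f = 2π·2000 = 1.257e+04 rad/s.
Step 2 — Component impedances:
  R: Z = R = 80.9 Ω
  L: Z = jωL = j·1.257e+04·0.01 = 0 + j125.7 Ω
Step 3 — Series combination: Z_total = R + L = 80.9 + j125.7 Ω = 149.5∠57.2° Ω.
Step 4 — Power factor: PF = cos(φ) = Re(Z)/|Z| = 80.9/149.45 = 0.5413.
Step 5 — Type: Im(Z) = 125.7 ⇒ lagging (phase φ = 57.2°).

PF = 0.5413 (lagging, φ = 57.2°)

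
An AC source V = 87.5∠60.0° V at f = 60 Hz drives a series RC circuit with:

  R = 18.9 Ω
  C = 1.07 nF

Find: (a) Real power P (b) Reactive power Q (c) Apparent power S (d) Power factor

Step 1 — Angular frequency: ω = 2π·f = 2π·60 = 377 rad/s.
Step 2 — Component impedances:
  R: Z = R = 18.9 Ω
  C: Z = 1/(jωC) = -j/(ω·C) = 0 - j2.479e+06 Ω
Step 3 — Series combination: Z_total = R + C = 18.9 - j2.479e+06 Ω = 2.479e+06∠-90.0° Ω.
Step 4 — Source phasor: V = 87.5∠60.0° V = 43.75 + j75.78 V.
Step 5 — Current: I = V / Z = -3.057e-05 + j1.765e-05 A = 3.53e-05∠150.0° A.
Step 6 — Complex power: S = V·I* = 2.355e-08 - j0.003088 VA.
Step 7 — Real power: P = Re(S) = 2.355e-08 W.
Step 8 — Reactive power: Q = Im(S) = -0.003088 VAR.
Step 9 — Apparent power: |S| = 0.003088 VA.
Step 10 — Power factor: PF = P/|S| = 7.624e-06 (leading).

(a) P = 2.355e-08 W  (b) Q = -0.003088 VAR  (c) S = 0.003088 VA  (d) PF = 7.624e-06 (leading)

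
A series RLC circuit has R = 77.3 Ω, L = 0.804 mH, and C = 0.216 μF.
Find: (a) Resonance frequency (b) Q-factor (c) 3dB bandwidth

Step 1 — Resonance condition Im(Z)=0 gives ω₀ = 1/√(LC).
Step 2 — ω₀ = 1/√(0.000804·2.16e-07) = 7.588e+04 rad/s.
Step 3 — f₀ = ω₀/(2π) = 1.208e+04 Hz.
Step 4 — Series Q: Q = ω₀L/R = 7.588e+04·0.000804/77.3 = 0.7893.
Step 5 — 3dB bandwidth: Δω = ω₀/Q = 9.614e+04 rad/s; BW = Δω/(2π) = 1.53e+04 Hz.

(a) f₀ = 1.208e+04 Hz  (b) Q = 0.7893  (c) BW = 1.53e+04 Hz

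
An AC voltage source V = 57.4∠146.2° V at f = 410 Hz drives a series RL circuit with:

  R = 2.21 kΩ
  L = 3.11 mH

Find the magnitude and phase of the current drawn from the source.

Step 1 — Angular frequency: ω = 2π·f = 2π·410 = 2576 rad/s.
Step 2 — Component impedances:
  R: Z = R = 2210 Ω
  L: Z = jωL = j·2576·0.00311 = 0 + j8.012 Ω
Step 3 — Series combination: Z_total = R + L = 2210 + j8.012 Ω = 2210∠0.2° Ω.
Step 4 — Source phasor: V = 57.4∠146.2° V = -47.7 + j31.93 V.
Step 5 — Ohm's law: I = V / Z_total = (-47.7 + j31.93) / (2210 + j8.012) = -0.02153 + j0.01453 A.
Step 6 — Convert to polar: |I| = 0.02597 A, ∠I = 146.0°.

I = 0.02597∠146.0° A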